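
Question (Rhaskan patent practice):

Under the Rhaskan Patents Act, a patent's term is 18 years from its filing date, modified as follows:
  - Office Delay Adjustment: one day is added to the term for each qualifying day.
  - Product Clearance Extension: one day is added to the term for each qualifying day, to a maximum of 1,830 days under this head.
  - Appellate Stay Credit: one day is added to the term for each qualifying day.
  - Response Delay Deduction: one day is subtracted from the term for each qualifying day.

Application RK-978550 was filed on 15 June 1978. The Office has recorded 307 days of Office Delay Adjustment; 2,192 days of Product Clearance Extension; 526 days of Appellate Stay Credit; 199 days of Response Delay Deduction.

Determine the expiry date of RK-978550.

Base term: filing date + 18 years → 15 June 1996.
Office Delay Adjustment: +307 days → 18 April 1997.
Product Clearance Extension: 2192 days claimed exceeds the 1830-day cap, so +1830 days → 22 April 2002.
Appellate Stay Credit: +526 days → 30 September 2003.
Response Delay Deduction: −199 days → 15 March 2003.

2003-03-15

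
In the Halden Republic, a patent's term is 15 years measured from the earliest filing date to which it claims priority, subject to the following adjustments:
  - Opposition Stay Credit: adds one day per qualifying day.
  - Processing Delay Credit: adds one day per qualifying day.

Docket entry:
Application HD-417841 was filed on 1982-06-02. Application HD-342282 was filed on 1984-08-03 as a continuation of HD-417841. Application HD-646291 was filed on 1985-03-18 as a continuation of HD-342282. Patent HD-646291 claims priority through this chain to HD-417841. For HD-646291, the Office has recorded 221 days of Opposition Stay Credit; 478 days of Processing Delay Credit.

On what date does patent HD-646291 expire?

Earliest priority filing: 2 June 1982.
Base term: 2 June 1982 + 15 years → 2 June 1997.
Opposition Stay Credit: +221 days → 9 January 1998.
Processing Delay Credit: +478 days → 2 May 1999.

May 2, 1999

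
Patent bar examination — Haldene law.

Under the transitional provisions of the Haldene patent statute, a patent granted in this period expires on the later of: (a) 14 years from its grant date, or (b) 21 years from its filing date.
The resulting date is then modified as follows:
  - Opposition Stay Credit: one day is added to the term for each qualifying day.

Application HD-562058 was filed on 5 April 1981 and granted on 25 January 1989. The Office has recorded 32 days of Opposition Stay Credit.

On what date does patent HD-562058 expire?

2003-02-26

(a) grant + 14 years → 25 January 2003.
(b) filing + 21 years → 5 April 2002.
Later of the two: 25 January 2003.
Opposition Stay Credit: +32 days → 26 February 2003.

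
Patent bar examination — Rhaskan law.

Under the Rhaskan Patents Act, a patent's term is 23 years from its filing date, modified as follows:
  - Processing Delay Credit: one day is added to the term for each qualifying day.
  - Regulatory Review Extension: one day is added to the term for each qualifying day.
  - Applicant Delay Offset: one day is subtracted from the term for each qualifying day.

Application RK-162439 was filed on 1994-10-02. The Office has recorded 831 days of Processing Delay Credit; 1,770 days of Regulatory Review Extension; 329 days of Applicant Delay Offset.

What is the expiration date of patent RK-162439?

Base term: filing date + 23 years → 2 October 2017.
Processing Delay Credit: +831 days → 11 January 2020.
Regulatory Review Extension: +1770 days → 15 November 2024.
Applicant Delay Offset: −329 days → 22 December 2023.

December 22, 2023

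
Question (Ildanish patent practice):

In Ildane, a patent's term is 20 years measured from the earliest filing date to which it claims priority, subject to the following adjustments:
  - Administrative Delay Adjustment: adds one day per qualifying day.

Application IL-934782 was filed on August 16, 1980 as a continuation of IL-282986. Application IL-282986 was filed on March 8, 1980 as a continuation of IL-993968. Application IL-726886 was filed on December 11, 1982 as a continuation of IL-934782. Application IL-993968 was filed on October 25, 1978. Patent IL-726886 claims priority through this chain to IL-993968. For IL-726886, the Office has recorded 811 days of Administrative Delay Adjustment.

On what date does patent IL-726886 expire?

January 13, 2001

Earliest priority filing: 25 October 1978.
Base term: 25 October 1978 + 20 years → 25 October 1998.
Administrative Delay Adjustment: +811 days → 13 January 2001.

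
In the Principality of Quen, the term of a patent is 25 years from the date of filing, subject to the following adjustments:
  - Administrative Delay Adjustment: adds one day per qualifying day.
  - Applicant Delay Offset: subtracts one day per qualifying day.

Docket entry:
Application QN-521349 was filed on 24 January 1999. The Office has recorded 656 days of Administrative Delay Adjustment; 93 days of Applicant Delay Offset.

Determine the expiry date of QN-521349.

Base term: filing date + 25 years → 24 January 2024.
Administrative Delay Adjustment: +656 days → 10 November 2025.
Applicant Delay Offset: −93 days → 9 August 2025.

August 9, 2025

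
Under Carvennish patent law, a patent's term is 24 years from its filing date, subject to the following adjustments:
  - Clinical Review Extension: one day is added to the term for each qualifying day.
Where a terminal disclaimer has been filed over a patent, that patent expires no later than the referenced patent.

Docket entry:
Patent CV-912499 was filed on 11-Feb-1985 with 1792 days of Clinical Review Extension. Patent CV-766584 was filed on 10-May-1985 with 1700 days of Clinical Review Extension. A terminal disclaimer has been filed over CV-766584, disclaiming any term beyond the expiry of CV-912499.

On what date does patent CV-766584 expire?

Natural term of CV-766584:
  Base: filing + 24 years → 10 May 2009.
  Clinical Review Extension: +1700 days → 4 January 2014.
Expiry of referenced patent CV-912499:
  Base: filing + 24 years → 11 February 2009.
  Clinical Review Extension: +1792 days → 8 January 2014.
Terminal disclaimer: CV-766584 expires on the earlier of 4 January 2014 and 8 January 2014.

2014-01-04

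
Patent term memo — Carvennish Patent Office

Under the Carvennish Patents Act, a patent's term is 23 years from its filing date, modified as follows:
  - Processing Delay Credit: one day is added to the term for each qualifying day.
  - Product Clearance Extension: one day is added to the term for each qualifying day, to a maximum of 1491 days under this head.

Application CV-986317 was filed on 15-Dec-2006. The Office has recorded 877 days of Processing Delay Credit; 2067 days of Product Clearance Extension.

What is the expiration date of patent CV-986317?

June 9, 2036

Base term: filing date + 23 years → 15 December 2029.
Processing Delay Credit: +877 days → 10 May 2032.
Product Clearance Extension: 2067 days claimed exceeds the 1491-day cap, so +1491 days → 9 June 2036.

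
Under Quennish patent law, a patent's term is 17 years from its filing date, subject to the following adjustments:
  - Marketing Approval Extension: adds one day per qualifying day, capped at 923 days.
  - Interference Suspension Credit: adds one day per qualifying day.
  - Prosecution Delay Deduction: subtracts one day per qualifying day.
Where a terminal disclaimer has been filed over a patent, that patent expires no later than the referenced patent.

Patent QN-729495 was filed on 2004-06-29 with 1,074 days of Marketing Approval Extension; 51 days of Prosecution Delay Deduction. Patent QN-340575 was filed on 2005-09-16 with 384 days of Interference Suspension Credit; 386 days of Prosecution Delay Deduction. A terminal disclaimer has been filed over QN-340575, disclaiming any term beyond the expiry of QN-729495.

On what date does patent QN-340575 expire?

Natural term of QN-340575:
  Base: filing + 17 years → 16 September 2022.
  Interference Suspension Credit: +384 days → 5 October 2023.
  Prosecution Delay Deduction: −386 days → 14 September 2022.
Expiry of referenced patent QN-729495:
  Base: filing + 17 years → 29 June 2021.
  Marketing Approval Extension: 1074 days claimed exceeds the 923-day cap, so +923 days → 8 January 2024.
  Prosecution Delay Deduction: −51 days → 18 November 2023.
Terminal disclaimer: QN-340575 expires on the earlier of 14 September 2022 and 18 November 2023.

2022-09-14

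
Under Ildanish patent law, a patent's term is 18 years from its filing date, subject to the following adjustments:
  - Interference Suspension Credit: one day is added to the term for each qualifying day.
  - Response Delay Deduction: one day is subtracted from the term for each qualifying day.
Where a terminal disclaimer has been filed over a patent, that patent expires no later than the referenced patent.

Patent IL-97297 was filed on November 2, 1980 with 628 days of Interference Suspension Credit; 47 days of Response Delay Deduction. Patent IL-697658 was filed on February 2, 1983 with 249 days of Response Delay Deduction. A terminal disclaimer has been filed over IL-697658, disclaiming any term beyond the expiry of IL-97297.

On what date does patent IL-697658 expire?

Natural term of IL-697658:
  Base: filing + 18 years → 2 February 2001.
  Response Delay Deduction: −249 days → 29 May 2000.
Expiry of referenced patent IL-97297:
  Base: filing + 18 years → 2 November 1998.
  Interference Suspension Credit: +628 days → 22 July 2000.
  Response Delay Deduction: −47 days → 5 June 2000.
Terminal disclaimer: IL-697658 expires on the earlier of 29 May 2000 and 5 June 2000.

May 29, 2000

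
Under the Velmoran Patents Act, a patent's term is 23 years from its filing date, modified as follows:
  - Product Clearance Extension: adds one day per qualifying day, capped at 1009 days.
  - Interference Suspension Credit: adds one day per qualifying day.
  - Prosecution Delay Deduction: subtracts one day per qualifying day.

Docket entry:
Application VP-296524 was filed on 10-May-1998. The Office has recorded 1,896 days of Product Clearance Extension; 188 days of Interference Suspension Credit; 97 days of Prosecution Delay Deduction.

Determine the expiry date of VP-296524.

Base term: filing date + 23 years → 10 May 2021.
Product Clearance Extension: 1896 days claimed exceeds the 1009-day cap, so +1009 days → 13 February 2024.
Interference Suspension Credit: +188 days → 19 August 2024.
Prosecution Delay Deduction: −97 days → 14 May 2024.

May 14, 2024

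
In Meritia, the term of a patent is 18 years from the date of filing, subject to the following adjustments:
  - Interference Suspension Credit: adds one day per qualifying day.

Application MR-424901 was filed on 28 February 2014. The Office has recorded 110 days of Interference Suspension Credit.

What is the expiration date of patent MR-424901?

June 17, 2032

Base term: filing date + 18 years → 28 February 2032.
Interference Suspension Credit: +110 days → 17 June 2032.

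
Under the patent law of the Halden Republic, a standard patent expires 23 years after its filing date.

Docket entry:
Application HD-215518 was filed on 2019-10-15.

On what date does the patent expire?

Filing date + 23 years → 15 October 2042.

2042-10-15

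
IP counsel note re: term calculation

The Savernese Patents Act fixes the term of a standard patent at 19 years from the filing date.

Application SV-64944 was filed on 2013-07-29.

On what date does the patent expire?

2032-07-29

Filing date + 19 years → 29 July 2032.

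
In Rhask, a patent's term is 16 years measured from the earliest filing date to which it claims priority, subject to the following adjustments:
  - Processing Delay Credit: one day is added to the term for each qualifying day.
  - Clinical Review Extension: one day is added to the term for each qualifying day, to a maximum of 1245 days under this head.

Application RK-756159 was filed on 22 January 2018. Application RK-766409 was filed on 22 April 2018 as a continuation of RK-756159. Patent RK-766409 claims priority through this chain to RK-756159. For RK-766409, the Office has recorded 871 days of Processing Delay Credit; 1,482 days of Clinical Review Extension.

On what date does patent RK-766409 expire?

2039-11-08

Earliest priority filing: 22 January 2018.
Base term: 22 January 2018 + 16 years → 22 January 2034.
Processing Delay Credit: +871 days → 11 June 2036.
Clinical Review Extension: 1482 days claimed exceeds the 1245-day cap, so +1245 days → 8 November 2039.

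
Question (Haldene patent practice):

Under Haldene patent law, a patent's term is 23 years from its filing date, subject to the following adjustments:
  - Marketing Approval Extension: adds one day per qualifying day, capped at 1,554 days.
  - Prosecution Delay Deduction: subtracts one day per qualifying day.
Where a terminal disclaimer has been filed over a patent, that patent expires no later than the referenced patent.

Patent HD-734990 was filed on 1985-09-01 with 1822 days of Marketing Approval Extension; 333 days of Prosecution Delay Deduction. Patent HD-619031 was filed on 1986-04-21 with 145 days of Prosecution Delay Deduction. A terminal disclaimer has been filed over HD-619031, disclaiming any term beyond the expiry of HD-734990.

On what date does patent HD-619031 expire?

Natural term of HD-619031:
  Base: filing + 23 years → 21 April 2009.
  Prosecution Delay Deduction: −145 days → 27 November 2008.
Expiry of referenced patent HD-734990:
  Base: filing + 23 years → 1 September 2008.
  Marketing Approval Extension: 1822 days claimed exceeds the 1554-day cap, so +1554 days → 3 December 2012.
  Prosecution Delay Deduction: −333 days → 5 January 2012.
Terminal disclaimer: HD-619031 expires on the earlier of 27 November 2008 and 5 January 2012.

November 27, 2008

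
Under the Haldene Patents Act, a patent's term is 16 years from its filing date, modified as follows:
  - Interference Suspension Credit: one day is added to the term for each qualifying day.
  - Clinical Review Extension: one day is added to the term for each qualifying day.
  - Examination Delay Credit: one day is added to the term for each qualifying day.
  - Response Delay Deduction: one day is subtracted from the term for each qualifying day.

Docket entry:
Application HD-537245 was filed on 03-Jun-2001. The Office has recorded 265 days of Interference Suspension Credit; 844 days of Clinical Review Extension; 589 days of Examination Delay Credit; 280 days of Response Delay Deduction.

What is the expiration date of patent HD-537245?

April 21, 2021

Base term: filing date + 16 years → 3 June 2017.
Interference Suspension Credit: +265 days → 23 February 2018.
Clinical Review Extension: +844 days → 16 June 2020.
Examination Delay Credit: +589 days → 26 January 2022.
Response Delay Deduction: −280 days → 21 April 2021.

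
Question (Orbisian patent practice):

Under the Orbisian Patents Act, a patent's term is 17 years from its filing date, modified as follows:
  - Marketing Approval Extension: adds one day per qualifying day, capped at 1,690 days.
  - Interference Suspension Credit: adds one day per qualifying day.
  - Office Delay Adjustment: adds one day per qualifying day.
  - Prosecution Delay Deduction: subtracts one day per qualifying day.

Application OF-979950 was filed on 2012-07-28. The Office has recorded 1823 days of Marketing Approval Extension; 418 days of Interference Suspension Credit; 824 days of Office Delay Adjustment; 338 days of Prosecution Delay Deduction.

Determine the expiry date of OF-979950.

2036-09-03

Base term: filing date + 17 years → 28 July 2029.
Marketing Approval Extension: 1823 days claimed exceeds the 1690-day cap, so +1690 days → 14 March 2034.
Interference Suspension Credit: +418 days → 6 May 2035.
Office Delay Adjustment: +824 days → 7 August 2037.
Prosecution Delay Deduction: −338 days → 3 September 2036.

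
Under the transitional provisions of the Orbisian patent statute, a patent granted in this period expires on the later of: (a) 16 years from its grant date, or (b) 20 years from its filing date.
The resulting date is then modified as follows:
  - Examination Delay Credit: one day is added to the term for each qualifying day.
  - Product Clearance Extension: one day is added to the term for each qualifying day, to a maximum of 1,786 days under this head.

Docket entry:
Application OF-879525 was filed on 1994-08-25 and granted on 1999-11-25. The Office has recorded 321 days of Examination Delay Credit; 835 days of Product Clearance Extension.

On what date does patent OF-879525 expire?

January 24, 2019

(a) grant + 16 years → 25 November 2015.
(b) filing + 20 years → 25 August 2014.
Later of the two: 25 November 2015.
Examination Delay Credit: +321 days → 11 October 2016.
Product Clearance Extension: 835 days (within the 1786-day cap) → +835 days → 24 January 2019.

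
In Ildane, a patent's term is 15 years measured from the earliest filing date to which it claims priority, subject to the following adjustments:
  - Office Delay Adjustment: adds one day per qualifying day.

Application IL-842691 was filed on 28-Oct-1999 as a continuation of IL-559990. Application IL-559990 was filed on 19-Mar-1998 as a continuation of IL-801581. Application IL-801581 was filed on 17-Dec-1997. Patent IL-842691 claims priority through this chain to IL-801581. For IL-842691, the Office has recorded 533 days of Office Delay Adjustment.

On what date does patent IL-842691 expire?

Earliest priority filing: 17 December 1997.
Base term: 17 December 1997 + 15 years → 17 December 2012.
Office Delay Adjustment: +533 days → 3 June 2014.

2014-06-03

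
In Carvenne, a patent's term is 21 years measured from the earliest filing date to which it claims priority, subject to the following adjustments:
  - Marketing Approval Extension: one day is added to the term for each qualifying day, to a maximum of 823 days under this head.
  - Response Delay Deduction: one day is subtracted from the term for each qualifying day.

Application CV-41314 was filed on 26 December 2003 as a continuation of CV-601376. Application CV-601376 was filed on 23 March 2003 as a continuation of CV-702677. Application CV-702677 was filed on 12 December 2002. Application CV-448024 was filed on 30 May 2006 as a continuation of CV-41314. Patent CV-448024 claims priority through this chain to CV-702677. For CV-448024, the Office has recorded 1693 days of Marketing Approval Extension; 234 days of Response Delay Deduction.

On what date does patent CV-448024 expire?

Earliest priority filing: 12 December 2002.
Base term: 12 December 2002 + 21 years → 12 December 2023.
Marketing Approval Extension: 1693 days claimed exceeds the 823-day cap, so +823 days → 14 March 2026.
Response Delay Deduction: −234 days → 23 July 2025.

July 23, 2025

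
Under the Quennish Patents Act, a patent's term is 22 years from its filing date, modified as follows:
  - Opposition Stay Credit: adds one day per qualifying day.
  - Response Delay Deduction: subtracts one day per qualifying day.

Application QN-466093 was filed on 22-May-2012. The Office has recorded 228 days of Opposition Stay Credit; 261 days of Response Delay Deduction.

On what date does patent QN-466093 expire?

April 19, 2034

Base term: filing date + 22 years → 22 May 2034.
Opposition Stay Credit: +228 days → 5 January 2035.
Response Delay Deduction: −261 days → 19 April 2034.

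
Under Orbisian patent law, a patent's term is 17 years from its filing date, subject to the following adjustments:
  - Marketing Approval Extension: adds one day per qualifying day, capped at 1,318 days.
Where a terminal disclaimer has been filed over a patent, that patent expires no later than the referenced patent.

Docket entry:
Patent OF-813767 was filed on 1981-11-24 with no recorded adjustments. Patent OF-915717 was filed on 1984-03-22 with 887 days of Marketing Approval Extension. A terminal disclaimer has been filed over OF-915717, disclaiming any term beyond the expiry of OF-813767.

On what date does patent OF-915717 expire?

1998-11-24

Natural term of OF-915717:
  Base: filing + 17 years → 22 March 2001.
  Marketing Approval Extension: 887 days (within the 1318-day cap) → +887 days → 26 August 2003.
Expiry of referenced patent OF-813767:
  Base: filing + 17 years → 24 November 1998.
Terminal disclaimer: OF-915717 expires on the earlier of 26 August 2003 and 24 November 1998.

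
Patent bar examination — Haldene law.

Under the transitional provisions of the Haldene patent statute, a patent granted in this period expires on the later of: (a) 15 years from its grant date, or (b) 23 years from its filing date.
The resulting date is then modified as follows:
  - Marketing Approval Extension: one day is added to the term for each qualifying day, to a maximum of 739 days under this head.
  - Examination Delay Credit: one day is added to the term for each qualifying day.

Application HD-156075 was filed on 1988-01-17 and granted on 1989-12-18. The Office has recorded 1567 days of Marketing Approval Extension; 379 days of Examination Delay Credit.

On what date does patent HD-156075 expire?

February 8, 2014

(a) grant + 15 years → 18 December 2004.
(b) filing + 23 years → 17 January 2011.
Later of the two: 17 January 2011.
Marketing Approval Extension: 1567 days claimed exceeds the 739-day cap, so +739 days → 25 January 2013.
Examination Delay Credit: +379 days → 8 February 2014.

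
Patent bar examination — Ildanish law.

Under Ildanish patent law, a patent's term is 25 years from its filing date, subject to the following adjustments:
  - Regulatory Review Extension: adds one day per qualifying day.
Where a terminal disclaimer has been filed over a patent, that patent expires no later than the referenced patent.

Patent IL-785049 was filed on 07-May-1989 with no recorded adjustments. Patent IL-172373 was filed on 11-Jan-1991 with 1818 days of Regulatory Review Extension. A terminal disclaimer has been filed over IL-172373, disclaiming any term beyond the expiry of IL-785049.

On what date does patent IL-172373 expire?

2014-05-07

Natural term of IL-172373:
  Base: filing + 25 years → 11 January 2016.
  Regulatory Review Extension: +1818 days → 2 January 2021.
Expiry of referenced patent IL-785049:
  Base: filing + 25 years → 7 May 2014.
Terminal disclaimer: IL-172373 expires on the earlier of 2 January 2021 and 7 May 2014.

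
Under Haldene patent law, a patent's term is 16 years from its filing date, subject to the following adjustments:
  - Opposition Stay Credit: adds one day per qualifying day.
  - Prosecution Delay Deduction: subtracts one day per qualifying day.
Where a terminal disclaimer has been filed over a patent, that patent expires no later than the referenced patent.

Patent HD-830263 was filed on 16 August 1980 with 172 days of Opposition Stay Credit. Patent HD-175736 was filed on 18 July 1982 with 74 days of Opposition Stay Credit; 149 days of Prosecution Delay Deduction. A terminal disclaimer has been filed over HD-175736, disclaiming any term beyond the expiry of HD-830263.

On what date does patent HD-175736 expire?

1997-02-04

Natural term of HD-175736:
  Base: filing + 16 years → 18 July 1998.
  Opposition Stay Credit: +74 days → 30 September 1998.
  Prosecution Delay Deduction: −149 days → 4 May 1998.
Expiry of referenced patent HD-830263:
  Base: filing + 16 years → 16 August 1996.
  Opposition Stay Credit: +172 days → 4 February 1997.
Terminal disclaimer: HD-175736 expires on the earlier of 4 May 1998 and 4 February 1997.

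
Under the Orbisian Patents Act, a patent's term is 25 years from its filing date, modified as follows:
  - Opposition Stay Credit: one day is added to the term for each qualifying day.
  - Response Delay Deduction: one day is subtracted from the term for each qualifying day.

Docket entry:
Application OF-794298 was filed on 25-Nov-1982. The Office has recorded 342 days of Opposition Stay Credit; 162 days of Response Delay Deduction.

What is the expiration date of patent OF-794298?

May 23, 2008

Base term: filing date + 25 years → 25 November 2007.
Opposition Stay Credit: +342 days → 1 November 2008.
Response Delay Deduction: −162 days → 23 May 2008.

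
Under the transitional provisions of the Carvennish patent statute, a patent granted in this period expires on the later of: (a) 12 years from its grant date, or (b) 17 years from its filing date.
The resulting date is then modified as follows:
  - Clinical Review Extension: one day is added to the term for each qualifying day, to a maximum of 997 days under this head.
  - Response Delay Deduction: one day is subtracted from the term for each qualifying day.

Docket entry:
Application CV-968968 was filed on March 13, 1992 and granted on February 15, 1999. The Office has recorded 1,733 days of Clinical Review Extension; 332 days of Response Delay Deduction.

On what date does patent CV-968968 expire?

2012-12-11

(a) grant + 12 years → 15 February 2011.
(b) filing + 17 years → 13 March 2009.
Later of the two: 15 February 2011.
Clinical Review Extension: 1733 days claimed exceeds the 997-day cap, so +997 days → 8 November 2013.
Response Delay Deduction: −332 days → 11 December 2012.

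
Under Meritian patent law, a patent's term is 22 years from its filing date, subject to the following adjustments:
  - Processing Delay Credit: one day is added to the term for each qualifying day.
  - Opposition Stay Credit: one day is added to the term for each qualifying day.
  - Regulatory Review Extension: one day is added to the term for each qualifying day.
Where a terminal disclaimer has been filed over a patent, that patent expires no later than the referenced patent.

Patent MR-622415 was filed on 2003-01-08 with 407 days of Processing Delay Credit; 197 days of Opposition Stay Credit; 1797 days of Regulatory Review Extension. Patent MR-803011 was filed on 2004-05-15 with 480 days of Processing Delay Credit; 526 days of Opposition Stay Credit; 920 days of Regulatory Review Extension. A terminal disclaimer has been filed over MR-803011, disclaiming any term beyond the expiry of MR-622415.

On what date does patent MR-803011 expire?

2031-08-06

Natural term of MR-803011:
  Base: filing + 22 years → 15 May 2026.
  Processing Delay Credit: +480 days → 7 September 2027.
  Opposition Stay Credit: +526 days → 14 February 2029.
  Regulatory Review Extension: +920 days → 23 August 2031.
Expiry of referenced patent MR-622415:
  Base: filing + 22 years → 8 January 2025.
  Processing Delay Credit: +407 days → 19 February 2026.
  Opposition Stay Credit: +197 days → 4 September 2026.
  Regulatory Review Extension: +1797 days → 6 August 2031.
Terminal disclaimer: MR-803011 expires on the earlier of 23 August 2031 and 6 August 2031.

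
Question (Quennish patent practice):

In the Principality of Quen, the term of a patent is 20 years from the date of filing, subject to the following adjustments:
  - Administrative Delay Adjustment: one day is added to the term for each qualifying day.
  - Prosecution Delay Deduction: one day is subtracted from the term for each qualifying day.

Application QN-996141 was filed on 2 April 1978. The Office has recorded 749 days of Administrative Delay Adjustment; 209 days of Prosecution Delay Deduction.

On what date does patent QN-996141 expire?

Base term: filing date + 20 years → 2 April 1998.
Administrative Delay Adjustment: +749 days → 20 April 2000.
Prosecution Delay Deduction: −209 days → 24 September 1999.

September 24, 1999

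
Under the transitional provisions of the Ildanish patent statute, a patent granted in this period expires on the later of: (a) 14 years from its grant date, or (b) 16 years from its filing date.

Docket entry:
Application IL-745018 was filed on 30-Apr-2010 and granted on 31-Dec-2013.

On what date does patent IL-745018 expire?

2027-12-31

(a) grant + 14 years → 31 December 2027.
(b) filing + 16 years → 30 April 2026.
Later of the two: 31 December 2027.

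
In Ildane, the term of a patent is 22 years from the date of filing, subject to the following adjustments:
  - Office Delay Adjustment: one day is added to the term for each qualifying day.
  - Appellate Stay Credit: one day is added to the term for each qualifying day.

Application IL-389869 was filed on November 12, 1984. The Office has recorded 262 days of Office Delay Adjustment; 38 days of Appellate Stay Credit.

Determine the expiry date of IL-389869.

Base term: filing date + 22 years → 12 November 2006.
Office Delay Adjustment: +262 days → 1 August 2007.
Appellate Stay Credit: +38 days → 8 September 2007.

2007-09-08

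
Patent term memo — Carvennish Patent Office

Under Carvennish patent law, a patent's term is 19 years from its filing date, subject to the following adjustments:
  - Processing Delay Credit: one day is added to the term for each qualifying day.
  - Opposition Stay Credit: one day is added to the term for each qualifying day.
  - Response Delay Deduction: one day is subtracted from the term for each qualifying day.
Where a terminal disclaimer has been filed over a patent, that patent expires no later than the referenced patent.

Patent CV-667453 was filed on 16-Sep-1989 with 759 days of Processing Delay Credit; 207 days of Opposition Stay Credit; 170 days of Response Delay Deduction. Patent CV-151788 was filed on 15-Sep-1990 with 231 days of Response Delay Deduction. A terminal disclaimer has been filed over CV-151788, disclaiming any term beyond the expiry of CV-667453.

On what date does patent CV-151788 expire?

Natural term of CV-151788:
  Base: filing + 19 years → 15 September 2009.
  Response Delay Deduction: −231 days → 27 January 2009.
Expiry of referenced patent CV-667453:
  Base: filing + 19 years → 16 September 2008.
  Processing Delay Credit: +759 days → 15 October 2010.
  Opposition Stay Credit: +207 days → 10 May 2011.
  Response Delay Deduction: −170 days → 21 November 2010.
Terminal disclaimer: CV-151788 expires on the earlier of 27 January 2009 and 21 November 2010.

2009-01-27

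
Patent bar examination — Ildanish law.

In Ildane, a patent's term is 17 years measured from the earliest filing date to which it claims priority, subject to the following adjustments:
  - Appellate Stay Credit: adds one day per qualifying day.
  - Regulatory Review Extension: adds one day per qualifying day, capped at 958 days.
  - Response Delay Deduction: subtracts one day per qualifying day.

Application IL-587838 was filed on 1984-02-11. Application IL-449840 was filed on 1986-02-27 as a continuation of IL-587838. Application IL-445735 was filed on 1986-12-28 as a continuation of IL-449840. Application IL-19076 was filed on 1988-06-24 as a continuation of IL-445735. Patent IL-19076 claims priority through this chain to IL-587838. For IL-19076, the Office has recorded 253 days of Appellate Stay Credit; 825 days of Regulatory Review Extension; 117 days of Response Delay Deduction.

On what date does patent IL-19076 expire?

2003-09-30

Earliest priority filing: 11 February 1984.
Base term: 11 February 1984 + 17 years → 11 February 2001.
Appellate Stay Credit: +253 days → 22 October 2001.
Regulatory Review Extension: 825 days (within the 958-day cap) → +825 days → 25 January 2004.
Response Delay Deduction: −117 days → 30 September 2003.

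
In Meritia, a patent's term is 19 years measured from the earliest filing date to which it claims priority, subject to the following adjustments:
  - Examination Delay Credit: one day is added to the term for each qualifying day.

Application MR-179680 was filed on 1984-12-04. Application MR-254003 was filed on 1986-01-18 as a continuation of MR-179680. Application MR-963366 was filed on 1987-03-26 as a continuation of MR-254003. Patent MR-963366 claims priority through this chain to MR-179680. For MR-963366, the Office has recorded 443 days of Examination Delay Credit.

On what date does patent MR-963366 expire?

Earliest priority filing: 4 December 1984.
Base term: 4 December 1984 + 19 years → 4 December 2003.
Examination Delay Credit: +443 days → 19 February 2005.

2005-02-19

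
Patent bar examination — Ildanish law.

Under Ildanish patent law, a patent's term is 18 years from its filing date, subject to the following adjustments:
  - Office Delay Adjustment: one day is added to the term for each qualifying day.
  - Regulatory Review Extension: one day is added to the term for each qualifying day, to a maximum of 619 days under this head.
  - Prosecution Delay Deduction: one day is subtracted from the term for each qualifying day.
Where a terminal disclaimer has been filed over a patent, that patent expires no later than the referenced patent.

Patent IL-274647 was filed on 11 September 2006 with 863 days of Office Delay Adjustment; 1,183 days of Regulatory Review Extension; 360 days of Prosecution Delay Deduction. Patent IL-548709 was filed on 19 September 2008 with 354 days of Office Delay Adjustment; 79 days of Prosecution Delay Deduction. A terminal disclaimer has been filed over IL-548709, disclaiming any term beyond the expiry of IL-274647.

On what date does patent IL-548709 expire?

June 21, 2027

Natural term of IL-548709:
  Base: filing + 18 years → 19 September 2026.
  Office Delay Adjustment: +354 days → 8 September 2027.
  Prosecution Delay Deduction: −79 days → 21 June 2027.
Expiry of referenced patent IL-274647:
  Base: filing + 18 years → 11 September 2024.
  Office Delay Adjustment: +863 days → 22 January 2027.
  Regulatory Review Extension: 1183 days claimed exceeds the 619-day cap, so +619 days → 2 October 2028.
  Prosecution Delay Deduction: −360 days → 8 October 2027.
Terminal disclaimer: IL-548709 expires on the earlier of 21 June 2027 and 8 October 2027.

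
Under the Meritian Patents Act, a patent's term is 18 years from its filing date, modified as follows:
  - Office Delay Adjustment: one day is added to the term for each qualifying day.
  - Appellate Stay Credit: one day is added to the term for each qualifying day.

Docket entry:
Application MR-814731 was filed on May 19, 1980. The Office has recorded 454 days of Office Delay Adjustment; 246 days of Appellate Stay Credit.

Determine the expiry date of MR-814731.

April 18, 2000

Base term: filing date + 18 years → 19 May 1998.
Office Delay Adjustment: +454 days → 16 August 1999.
Appellate Stay Credit: +246 days → 18 April 2000.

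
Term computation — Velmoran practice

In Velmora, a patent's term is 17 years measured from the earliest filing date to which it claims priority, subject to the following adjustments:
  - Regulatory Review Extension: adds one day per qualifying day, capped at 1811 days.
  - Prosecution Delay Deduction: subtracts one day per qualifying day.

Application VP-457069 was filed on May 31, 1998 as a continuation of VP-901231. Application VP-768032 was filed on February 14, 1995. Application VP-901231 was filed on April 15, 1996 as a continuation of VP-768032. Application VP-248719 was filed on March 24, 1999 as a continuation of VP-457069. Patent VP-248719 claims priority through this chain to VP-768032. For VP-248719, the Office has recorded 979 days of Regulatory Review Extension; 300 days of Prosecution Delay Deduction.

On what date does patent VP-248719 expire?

December 24, 2013

Earliest priority filing: 14 February 1995.
Base term: 14 February 1995 + 17 years → 14 February 2012.
Regulatory Review Extension: 979 days (within the 1811-day cap) → +979 days → 20 October 2014.
Prosecution Delay Deduction: −300 days → 24 December 2013.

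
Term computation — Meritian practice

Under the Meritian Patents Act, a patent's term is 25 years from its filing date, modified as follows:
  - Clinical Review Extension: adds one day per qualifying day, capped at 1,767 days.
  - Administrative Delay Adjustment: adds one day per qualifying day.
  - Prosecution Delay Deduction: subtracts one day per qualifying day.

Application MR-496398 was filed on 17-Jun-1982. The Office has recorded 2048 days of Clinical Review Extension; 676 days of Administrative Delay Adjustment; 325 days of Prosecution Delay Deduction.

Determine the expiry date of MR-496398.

2013-04-04

Base term: filing date + 25 years → 17 June 2007.
Clinical Review Extension: 2048 days claimed exceeds the 1767-day cap, so +1767 days → 18 April 2012.
Administrative Delay Adjustment: +676 days → 23 February 2014.
Prosecution Delay Deduction: −325 days → 4 April 2013.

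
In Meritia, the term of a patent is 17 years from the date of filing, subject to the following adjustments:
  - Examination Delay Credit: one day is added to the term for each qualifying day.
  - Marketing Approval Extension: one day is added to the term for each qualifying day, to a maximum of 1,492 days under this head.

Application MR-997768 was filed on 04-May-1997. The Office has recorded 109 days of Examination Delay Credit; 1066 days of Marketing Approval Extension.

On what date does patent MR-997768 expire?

Base term: filing date + 17 years → 4 May 2014.
Examination Delay Credit: +109 days → 21 August 2014.
Marketing Approval Extension: 1066 days (within the 1492-day cap) → +1066 days → 22 July 2017.

2017-07-22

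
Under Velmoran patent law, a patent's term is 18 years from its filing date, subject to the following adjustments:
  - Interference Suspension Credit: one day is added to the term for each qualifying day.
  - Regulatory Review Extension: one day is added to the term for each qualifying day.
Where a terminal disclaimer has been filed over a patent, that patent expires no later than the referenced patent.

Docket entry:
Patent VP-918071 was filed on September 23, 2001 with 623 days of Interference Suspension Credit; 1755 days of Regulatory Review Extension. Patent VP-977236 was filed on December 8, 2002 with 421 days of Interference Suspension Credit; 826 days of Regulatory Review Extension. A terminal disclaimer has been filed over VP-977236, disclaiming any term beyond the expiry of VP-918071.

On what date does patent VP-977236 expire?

2024-05-08

Natural term of VP-977236:
  Base: filing + 18 years → 8 December 2020.
  Interference Suspension Credit: +421 days → 2 February 2022.
  Regulatory Review Extension: +826 days → 8 May 2024.
Expiry of referenced patent VP-918071:
  Base: filing + 18 years → 23 September 2019.
  Interference Suspension Credit: +623 days → 7 June 2021.
  Regulatory Review Extension: +1755 days → 28 March 2026.
Terminal disclaimer: VP-977236 expires on the earlier of 8 May 2024 and 28 March 2026.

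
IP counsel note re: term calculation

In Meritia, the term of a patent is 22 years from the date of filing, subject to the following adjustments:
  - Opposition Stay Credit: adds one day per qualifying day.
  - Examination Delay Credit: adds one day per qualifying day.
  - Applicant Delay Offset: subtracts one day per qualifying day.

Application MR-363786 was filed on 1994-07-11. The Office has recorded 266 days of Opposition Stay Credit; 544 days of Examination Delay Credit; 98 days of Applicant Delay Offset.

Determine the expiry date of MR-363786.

June 23, 2018

Base term: filing date + 22 years → 11 July 2016.
Opposition Stay Credit: +266 days → 3 April 2017.
Examination Delay Credit: +544 days → 29 September 2018.
Applicant Delay Offset: −98 days → 23 June 2018.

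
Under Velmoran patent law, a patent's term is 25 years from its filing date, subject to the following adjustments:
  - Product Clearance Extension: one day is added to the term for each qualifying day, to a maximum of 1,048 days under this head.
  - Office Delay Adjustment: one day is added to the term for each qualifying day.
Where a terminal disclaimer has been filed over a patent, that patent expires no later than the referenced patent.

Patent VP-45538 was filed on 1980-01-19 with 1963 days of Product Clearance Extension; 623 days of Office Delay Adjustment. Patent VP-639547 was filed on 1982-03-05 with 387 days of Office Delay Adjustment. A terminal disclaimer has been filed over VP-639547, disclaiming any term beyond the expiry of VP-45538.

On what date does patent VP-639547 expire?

March 26, 2008

Natural term of VP-639547:
  Base: filing + 25 years → 5 March 2007.
  Office Delay Adjustment: +387 days → 26 March 2008.
Expiry of referenced patent VP-45538:
  Base: filing + 25 years → 19 January 2005.
  Product Clearance Extension: 1963 days claimed exceeds the 1048-day cap, so +1048 days → 3 December 2007.
  Office Delay Adjustment: +623 days → 17 August 2009.
Terminal disclaimer: VP-639547 expires on the earlier of 26 March 2008 and 17 August 2009.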